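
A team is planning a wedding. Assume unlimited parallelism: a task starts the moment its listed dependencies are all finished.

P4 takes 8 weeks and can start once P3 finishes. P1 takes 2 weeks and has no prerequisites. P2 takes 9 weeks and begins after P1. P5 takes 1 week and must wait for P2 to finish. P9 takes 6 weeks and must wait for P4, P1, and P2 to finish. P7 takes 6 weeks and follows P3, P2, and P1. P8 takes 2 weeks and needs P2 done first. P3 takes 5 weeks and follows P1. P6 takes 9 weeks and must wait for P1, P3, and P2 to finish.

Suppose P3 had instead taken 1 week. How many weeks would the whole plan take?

20

The binding path is P1→P3→P4→P9 = 2+5+8+6 = 21; finish at 21 weeks.
P3 is on the critical path; changing it to 1 makes that path 17 weeks.
New critical path: P1→P2→P6 = 2+9+9 = 20 ⇒ 20 weeks.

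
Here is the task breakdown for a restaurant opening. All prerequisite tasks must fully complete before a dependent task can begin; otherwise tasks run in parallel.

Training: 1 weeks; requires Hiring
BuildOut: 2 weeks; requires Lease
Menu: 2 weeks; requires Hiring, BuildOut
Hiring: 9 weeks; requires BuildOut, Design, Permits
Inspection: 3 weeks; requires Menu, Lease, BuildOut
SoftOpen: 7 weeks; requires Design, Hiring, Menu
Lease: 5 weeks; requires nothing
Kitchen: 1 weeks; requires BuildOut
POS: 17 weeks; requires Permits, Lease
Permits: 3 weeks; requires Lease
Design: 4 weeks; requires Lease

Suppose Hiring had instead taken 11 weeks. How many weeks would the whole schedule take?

Critical path before the change: Lease→Design→Hiring→Menu→SoftOpen = 5+4+9+2+7 = 27 giving 27 weeks.
Since Hiring is critical, the +2 change carries straight to that chain (now 29 weeks).
The critical path is still Lease→Design→Hiring→Menu→SoftOpen; finish is now 29 weeks.

29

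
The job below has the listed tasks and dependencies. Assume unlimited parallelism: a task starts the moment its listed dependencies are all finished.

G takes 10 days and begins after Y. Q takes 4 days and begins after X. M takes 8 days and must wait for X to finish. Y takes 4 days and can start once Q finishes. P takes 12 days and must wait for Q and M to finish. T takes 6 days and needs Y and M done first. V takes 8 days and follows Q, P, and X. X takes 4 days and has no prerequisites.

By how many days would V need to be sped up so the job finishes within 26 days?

6

Current finish: 32 days; target: 26.
V is on every critical path, so each day cut from V cuts the finish by one (this holds down to a finish of 25).
Need 32 − 26 = 6 days off V → V becomes 2 days, finish becomes 26.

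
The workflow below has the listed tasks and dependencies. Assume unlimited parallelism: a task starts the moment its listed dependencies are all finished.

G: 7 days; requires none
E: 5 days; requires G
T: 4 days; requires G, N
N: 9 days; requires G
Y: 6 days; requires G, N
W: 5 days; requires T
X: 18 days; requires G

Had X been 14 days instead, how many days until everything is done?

25

As given, the longest chain is G→X = 7+18 = 25, so the finish is 25 days.
X lies on that path, so at 14 days the path becomes 21 days.
Now G→N→T→W = 7+9+4+5 = 25 is longest, so the finish becomes 25 days.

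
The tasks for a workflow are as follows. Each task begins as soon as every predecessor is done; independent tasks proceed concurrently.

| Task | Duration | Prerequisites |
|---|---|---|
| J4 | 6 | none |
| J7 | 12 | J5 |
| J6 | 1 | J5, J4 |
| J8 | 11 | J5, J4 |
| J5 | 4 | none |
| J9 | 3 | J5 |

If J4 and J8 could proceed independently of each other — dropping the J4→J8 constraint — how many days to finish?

16

Before: longest chain J4→J8 = 6+11 = 17, finish 17.
Without J4→J8, J8's earliest start moves from 6 to 4.
After: J5→J7 = 4+12 = 16 → 16 days.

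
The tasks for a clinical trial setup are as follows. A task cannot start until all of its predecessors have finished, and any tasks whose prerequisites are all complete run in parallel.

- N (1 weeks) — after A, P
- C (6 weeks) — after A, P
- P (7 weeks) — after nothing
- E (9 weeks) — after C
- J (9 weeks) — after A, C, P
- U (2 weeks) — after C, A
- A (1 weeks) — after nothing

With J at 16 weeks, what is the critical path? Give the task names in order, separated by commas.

Critical path before the change: P→C→J = 7+6+9 = 22 giving 22 weeks.
Since J is critical, the +7 change carries straight to that chain (now 29 weeks).
The critical path is still P→C→J; finish is now 29 weeks.

P, C, J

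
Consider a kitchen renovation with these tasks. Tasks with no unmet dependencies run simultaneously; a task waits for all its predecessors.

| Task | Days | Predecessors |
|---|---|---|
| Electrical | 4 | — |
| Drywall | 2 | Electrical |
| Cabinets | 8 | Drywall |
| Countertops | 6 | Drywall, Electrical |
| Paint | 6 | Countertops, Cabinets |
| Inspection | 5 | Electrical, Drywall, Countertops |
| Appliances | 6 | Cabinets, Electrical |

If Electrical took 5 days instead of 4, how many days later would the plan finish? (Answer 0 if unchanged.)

1

Baseline: Electrical→Drywall→Cabinets→Paint = 4+2+8+6 = 20 → 20 days.
Electrical is on the critical path; changing it to 5 makes that path 21 days.
No other chain overtakes it, so the finish is 21 days.
Change in finish: 21 − 20 = +1 days.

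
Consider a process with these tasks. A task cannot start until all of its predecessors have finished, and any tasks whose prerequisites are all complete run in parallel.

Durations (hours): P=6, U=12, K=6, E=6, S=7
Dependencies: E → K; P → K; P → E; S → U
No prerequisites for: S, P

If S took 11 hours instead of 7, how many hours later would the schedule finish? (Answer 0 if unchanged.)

4

As given, the longest chain is S→U = 7+12 = 19, so the finish is 19 hours.
S is on the critical path; changing it to 11 makes that path 23 hours.
The critical path is still S→U; finish is now 23 hours.
Change in finish: 23 − 19 = +4 hours.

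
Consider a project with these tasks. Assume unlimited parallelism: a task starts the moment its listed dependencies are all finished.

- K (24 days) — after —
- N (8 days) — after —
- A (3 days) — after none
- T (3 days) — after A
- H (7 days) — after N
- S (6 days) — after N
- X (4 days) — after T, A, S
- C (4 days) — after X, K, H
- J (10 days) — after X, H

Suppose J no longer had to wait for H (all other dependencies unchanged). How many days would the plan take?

Original critical path: K→C = 24+4 = 28 ⇒ 28 days.
Dropping H→J doesn't change J's earliest start (18); another predecessor still binds.
After: K→C = 24+4 = 28 → 28 days.

28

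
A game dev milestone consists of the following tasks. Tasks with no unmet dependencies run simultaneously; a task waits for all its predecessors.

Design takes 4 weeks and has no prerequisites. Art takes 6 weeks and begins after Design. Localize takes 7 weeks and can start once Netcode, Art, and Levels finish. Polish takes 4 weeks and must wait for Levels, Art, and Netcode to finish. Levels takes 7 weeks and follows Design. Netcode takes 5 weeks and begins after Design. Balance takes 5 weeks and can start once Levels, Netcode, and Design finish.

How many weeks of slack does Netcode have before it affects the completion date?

Critical path: Design→Levels→Localize = 4+7+7 = 18, so the finish is 18 weeks.
The longest chain containing Netcode totals 16 weeks.
So Netcode can slip 11 − 9 = 2 weeks.

2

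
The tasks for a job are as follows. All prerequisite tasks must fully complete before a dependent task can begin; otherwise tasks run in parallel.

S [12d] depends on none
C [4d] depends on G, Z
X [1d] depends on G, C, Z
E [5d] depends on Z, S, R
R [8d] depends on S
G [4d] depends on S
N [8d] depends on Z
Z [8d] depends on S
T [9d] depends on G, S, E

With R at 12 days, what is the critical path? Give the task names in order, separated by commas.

S, R, E, T

Actual critical path: S→R→E→T = 12+8+5+9 = 34 ⇒ 34 days.
R lies on that path, so at 12 days the path becomes 38 days.
The critical path is still S→R→E→T; finish is now 38 days.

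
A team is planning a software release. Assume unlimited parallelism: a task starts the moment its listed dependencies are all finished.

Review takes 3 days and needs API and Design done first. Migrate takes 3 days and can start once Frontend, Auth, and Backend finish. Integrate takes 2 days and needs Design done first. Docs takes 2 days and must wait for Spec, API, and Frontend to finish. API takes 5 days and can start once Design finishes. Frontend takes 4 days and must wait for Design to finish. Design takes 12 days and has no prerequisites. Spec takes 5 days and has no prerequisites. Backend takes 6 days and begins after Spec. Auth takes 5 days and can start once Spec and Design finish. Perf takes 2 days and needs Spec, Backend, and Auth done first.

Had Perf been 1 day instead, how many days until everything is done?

20

Baseline: Design→API→Review = 12+5+3 = 20 → 20 days.
Perf is off the critical path — its longest chain is 19 days, giving 1 of slack.
The critical path is still Design→API→Review; finish is now 20 days.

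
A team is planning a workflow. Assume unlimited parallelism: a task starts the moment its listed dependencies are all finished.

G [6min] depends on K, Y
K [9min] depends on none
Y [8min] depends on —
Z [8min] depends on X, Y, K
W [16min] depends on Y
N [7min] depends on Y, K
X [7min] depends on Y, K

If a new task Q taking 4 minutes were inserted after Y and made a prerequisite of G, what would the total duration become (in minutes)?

Originally the job takes 24 minutes.
With Q inserted, G now waits for max(K, Y, Q).
New critical path: K→X→Z = 9+7+8 = 24 ⇒ 24 minutes.

24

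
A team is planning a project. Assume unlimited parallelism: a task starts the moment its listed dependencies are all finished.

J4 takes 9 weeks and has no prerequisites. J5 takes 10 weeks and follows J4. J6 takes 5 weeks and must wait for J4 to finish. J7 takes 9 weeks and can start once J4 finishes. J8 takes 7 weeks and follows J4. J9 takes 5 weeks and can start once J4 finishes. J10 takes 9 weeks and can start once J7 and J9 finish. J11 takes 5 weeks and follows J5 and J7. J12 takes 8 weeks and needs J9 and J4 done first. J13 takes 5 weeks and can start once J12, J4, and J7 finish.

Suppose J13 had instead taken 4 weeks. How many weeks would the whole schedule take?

The binding path is J4→J9→J12→J13 = 9+5+8+5 = 27; finish at 27 weeks.
J13 is on the critical path; changing it to 4 makes that path 26 weeks.
Now J4→J7→J10 = 9+9+9 = 27 is longest, so the finish becomes 27 weeks.

27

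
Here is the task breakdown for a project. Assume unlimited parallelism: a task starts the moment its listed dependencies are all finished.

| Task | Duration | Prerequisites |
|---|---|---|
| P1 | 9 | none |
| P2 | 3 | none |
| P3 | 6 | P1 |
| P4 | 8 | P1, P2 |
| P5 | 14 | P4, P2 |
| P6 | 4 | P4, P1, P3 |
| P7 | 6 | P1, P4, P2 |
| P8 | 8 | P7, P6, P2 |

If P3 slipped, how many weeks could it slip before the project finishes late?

4

P1→P4→P5 = 9+8+14 = 31 sets the makespan at 31 weeks.
P3 finishes as early as 15 and must finish by 19.
Float = 31 − 27 = 4.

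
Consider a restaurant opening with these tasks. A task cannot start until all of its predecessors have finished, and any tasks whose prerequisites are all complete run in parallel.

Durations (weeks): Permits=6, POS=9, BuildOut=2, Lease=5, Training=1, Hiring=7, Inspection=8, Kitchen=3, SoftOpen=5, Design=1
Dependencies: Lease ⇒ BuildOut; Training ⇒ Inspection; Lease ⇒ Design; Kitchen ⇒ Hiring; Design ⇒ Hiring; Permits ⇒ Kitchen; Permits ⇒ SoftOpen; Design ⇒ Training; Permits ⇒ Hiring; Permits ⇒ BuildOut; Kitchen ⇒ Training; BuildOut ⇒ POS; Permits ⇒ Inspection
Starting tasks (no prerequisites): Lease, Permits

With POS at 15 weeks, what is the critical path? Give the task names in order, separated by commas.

Actual critical path: Permits→Kitchen→Training→Inspection = 6+3+1+8 = 18 ⇒ 18 weeks.
The longest path through POS is only 17 weeks, so POS has float 1.
Now Permits→BuildOut→POS = 6+2+15 = 23 is longest, so the finish becomes 23 weeks.

Permits, BuildOut, POS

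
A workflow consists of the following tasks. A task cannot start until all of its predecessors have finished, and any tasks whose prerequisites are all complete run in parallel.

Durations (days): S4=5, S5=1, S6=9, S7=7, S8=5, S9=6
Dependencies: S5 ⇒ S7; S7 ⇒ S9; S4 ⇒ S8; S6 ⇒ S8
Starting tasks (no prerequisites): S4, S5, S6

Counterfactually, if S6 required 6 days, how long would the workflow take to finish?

14

Critical path before the change: S6→S8 = 9+5 = 14 giving 14 days.
Since S6 is critical, the -3 change carries straight to that chain (now 11 days).
The binding chain switches to S5→S7→S9 = 1+7+6 = 14; finish 14 days.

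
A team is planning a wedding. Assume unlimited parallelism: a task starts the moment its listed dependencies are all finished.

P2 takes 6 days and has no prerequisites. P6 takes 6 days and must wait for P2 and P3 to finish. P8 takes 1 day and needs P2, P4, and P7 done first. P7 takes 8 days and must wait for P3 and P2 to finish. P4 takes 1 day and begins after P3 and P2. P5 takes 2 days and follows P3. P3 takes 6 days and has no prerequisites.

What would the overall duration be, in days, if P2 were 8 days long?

17

Actual critical path: P2→P7→P8 = 6+8+1 = 15 ⇒ 15 days.
P2 lies on that path, so at 8 days the path becomes 17 days.
No other chain overtakes it, so the finish is 17 days.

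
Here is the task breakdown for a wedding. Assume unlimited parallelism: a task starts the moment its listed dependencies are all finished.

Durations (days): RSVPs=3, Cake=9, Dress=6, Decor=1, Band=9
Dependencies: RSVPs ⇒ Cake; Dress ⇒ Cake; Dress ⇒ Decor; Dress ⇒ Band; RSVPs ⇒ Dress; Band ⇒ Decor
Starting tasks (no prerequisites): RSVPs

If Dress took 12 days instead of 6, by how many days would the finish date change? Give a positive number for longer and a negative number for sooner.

Baseline: RSVPs→Dress→Band→Decor = 3+6+9+1 = 19 → 19 days.
Dress is on the critical path; changing it to 12 makes that path 25 days.
The critical path is still RSVPs→Dress→Band→Decor; finish is now 25 days.
Change in finish: 25 − 19 = +6 days.

6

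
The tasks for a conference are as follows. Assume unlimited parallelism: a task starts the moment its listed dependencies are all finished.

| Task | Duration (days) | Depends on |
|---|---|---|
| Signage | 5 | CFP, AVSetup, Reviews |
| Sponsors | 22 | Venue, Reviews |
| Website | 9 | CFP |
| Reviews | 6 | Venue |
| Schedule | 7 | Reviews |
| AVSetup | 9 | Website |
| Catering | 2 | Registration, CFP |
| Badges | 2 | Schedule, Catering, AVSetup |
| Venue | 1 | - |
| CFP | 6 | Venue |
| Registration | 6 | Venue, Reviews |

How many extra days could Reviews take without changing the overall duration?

1

Critical path: Venue→CFP→Website→AVSetup→Signage = 1+6+9+9+5 = 30, so the finish is 30 days.
Reviews finishes as early as 7 and must finish by 8.
So Reviews can slip 8 − 7 = 1 day.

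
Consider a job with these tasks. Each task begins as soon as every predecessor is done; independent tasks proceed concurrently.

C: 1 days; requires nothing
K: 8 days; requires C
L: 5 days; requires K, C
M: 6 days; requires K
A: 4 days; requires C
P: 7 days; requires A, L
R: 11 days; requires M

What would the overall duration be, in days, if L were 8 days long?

Critical path before the change: C→K→M→R = 1+8+6+11 = 26 giving 26 days.
L is off the critical path — its longest chain is 21 days, giving 5 of slack.
The critical path is still C→K→M→R; finish is now 26 days.

26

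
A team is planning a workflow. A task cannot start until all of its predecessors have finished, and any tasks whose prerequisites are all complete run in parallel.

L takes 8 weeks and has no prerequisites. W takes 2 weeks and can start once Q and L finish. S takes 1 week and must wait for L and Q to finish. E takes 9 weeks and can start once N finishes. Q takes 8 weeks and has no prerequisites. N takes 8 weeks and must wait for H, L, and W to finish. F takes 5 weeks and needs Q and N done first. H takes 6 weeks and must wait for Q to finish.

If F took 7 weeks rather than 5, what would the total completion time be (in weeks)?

Baseline: Q→H→N→E = 8+6+8+9 = 31 → 31 weeks.
F has 4 weeks of float (longest path through it is 27).
No other chain overtakes it, so the finish is 31 weeks.

31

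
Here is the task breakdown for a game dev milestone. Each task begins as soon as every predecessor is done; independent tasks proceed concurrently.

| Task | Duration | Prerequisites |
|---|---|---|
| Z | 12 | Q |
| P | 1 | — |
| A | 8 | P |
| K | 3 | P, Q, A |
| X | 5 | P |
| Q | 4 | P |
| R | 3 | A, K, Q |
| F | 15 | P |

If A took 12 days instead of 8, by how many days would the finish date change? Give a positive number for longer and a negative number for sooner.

Baseline: P→Q→Z = 1+4+12 = 17 → 17 days.
A has 2 days of float (longest path through it is 15).
The binding chain switches to P→A→K→R = 1+12+3+3 = 19; finish 19 days.
Change in finish: 19 − 17 = +2 days.

2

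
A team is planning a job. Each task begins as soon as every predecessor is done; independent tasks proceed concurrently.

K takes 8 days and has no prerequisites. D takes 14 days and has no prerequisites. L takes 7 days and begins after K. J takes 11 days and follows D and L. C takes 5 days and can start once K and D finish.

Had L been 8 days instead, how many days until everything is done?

Baseline: K→L→J = 8+7+11 = 26 → 26 days.
Since L is critical, the +1 change carries straight to that chain (now 27 days).
The critical path is still K→L→J; finish is now 27 days.

27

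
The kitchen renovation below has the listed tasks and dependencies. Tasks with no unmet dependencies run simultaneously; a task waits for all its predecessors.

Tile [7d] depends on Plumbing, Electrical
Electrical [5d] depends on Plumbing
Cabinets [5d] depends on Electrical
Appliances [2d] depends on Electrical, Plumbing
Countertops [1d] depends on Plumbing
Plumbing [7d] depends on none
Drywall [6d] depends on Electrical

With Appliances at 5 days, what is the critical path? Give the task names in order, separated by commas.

The binding path is Plumbing→Electrical→Tile = 7+5+7 = 19; finish at 19 days.
Appliances has 5 days of float (longest path through it is 14).
The critical path is still Plumbing→Electrical→Tile; finish is now 19 days.

Plumbing, Electrical, Tile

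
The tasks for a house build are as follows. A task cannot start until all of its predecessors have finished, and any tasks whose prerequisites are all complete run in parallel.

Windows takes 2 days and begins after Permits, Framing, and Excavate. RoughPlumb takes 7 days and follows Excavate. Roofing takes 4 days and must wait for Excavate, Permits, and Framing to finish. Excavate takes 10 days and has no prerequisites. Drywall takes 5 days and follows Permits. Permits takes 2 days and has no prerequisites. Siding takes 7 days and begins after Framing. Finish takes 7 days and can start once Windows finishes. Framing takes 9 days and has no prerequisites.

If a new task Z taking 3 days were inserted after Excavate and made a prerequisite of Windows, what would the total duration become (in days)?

22

Originally the job takes 19 days.
With Z inserted, Windows now waits for max(Permits, Framing, Excavate, Z).
New critical path: Excavate→Z→Windows→Finish = 10+3+2+7 = 22 ⇒ 22 days.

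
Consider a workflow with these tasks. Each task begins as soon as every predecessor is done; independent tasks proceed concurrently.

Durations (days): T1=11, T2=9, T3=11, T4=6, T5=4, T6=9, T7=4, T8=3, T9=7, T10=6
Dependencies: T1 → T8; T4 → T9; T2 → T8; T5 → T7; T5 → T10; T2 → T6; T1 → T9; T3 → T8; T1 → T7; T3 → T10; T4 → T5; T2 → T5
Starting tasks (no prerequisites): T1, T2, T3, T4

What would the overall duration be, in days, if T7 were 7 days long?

The binding path is T2→T5→T10 = 9+4+6 = 19; finish at 19 days.
The longest path through T7 is only 17 days, so T7 has float 2.
New critical path: T2→T5→T7 = 9+4+7 = 20 ⇒ 20 days.

20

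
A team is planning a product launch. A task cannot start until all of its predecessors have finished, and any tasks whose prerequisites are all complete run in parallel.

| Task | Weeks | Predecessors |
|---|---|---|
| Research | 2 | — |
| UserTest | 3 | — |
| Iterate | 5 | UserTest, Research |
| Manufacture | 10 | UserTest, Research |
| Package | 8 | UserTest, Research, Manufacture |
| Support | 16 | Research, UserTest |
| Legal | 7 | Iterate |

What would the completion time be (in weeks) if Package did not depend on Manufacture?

19

Before: longest chain UserTest→Manufacture→Package = 3+10+8 = 21, finish 21.
Without Manufacture→Package, Package's earliest start moves from 13 to 3.
After: UserTest→Support = 3+16 = 19 → 19 weeks.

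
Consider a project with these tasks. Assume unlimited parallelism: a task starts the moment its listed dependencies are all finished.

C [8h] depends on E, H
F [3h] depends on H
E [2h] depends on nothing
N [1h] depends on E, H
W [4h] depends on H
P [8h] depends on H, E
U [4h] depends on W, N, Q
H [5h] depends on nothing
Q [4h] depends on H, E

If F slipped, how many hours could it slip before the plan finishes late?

5

Critical path: H→P = 5+8 = 13, so the finish is 13 hours.
F finishes as early as 8 and must finish by 13.
So F can slip 13 − 8 = 5 hours.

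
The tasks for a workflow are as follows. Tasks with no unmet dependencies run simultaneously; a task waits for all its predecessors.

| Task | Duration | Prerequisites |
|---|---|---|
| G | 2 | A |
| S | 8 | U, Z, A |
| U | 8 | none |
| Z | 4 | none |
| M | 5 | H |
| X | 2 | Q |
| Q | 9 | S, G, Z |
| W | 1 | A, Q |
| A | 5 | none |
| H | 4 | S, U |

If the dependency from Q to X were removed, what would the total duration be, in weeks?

Before: longest chain U→S→Q→X = 8+8+9+2 = 27, finish 27.
Without Q→X, X's earliest start moves from 25 to 0.
After: U→S→Q→W = 8+8+9+1 = 26 → 26 weeks.

26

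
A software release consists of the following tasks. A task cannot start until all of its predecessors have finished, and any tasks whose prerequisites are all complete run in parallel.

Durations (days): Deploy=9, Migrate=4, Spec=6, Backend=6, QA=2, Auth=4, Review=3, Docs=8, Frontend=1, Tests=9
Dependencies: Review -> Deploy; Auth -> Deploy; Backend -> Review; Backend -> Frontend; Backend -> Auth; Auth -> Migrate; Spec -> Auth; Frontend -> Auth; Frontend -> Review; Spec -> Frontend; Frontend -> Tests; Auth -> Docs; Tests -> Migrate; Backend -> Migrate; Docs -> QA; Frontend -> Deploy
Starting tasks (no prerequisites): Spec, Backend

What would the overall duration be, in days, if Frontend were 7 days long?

27

Baseline: Spec→Frontend→Auth→Docs→QA = 6+1+4+8+2 = 21 → 21 days.
Frontend lies on that path, so at 7 days the path becomes 27 days.
The critical path is still Spec→Frontend→Auth→Docs→QA; finish is now 27 days.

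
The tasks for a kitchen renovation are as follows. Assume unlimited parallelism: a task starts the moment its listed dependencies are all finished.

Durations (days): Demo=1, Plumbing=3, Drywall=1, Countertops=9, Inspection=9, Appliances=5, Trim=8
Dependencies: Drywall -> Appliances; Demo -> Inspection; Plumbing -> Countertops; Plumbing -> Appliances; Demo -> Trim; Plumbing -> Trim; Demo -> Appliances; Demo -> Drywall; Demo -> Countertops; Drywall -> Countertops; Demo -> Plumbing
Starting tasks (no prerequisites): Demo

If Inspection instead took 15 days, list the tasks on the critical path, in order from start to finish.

Actual critical path: Demo→Plumbing→Countertops = 1+3+9 = 13 ⇒ 13 days.
The longest path through Inspection is only 10 days, so Inspection has float 3.
Now Demo→Inspection = 1+15 = 16 is longest, so the finish becomes 16 days.

Demo, Inspection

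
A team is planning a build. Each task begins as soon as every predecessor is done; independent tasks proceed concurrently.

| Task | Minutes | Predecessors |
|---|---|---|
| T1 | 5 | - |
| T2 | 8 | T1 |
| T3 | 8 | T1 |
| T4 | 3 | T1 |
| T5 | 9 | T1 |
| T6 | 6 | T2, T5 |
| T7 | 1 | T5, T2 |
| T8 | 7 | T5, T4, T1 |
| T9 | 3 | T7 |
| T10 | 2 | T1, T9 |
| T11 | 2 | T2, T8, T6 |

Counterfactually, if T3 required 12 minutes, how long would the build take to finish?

23

The binding path is T1→T5→T8→T11 = 5+9+7+2 = 23; finish at 23 minutes.
T3 has 10 minutes of float (longest path through it is 13).
That remains the longest chain; total 23 minutes.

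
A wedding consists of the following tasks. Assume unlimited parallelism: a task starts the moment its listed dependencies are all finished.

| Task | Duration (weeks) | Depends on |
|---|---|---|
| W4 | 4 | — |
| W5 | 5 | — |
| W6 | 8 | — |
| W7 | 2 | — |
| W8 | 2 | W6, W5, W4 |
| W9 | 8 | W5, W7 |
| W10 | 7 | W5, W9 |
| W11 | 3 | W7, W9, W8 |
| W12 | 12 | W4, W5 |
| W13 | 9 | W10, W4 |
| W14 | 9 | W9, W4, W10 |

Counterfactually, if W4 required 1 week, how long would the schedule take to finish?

29

Baseline: W5→W9→W10→W13 = 5+8+7+9 = 29 → 29 weeks.
W4 has 13 weeks of float (longest path through it is 16).
The critical path is still W5→W9→W10→W13; finish is now 29 weeks.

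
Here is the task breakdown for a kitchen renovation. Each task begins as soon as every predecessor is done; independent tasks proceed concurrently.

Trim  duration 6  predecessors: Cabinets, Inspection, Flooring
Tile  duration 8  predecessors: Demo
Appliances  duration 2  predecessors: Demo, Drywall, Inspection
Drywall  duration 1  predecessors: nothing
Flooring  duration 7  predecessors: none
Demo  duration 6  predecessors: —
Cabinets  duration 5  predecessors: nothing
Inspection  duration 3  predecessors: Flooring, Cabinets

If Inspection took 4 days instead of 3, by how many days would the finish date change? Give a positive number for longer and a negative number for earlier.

1

Critical path before the change: Flooring→Inspection→Trim = 7+3+6 = 16 giving 16 days.
Inspection lies on that path, so at 4 days the path becomes 17 days.
The critical path is still Flooring→Inspection→Trim; finish is now 17 days.
Change in finish: 17 − 16 = +1 days.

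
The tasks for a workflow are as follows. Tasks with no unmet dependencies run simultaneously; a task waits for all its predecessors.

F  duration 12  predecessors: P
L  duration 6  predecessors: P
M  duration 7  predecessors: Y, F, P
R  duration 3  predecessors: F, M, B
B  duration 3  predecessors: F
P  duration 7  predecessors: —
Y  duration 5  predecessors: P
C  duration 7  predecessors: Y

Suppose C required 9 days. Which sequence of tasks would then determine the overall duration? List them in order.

P, F, M, R

The binding path is P→F→M→R = 7+12+7+3 = 29; finish at 29 days.
The longest path through C is only 19 days, so C has float 10.
That remains the longest chain; total 29 days.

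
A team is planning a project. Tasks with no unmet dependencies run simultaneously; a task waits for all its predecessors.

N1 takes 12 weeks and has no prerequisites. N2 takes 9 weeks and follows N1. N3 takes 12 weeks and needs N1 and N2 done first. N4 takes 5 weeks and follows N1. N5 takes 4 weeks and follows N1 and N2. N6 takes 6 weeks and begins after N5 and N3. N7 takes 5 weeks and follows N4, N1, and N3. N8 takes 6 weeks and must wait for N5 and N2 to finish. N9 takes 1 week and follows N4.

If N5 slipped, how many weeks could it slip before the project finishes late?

8

Critical path: N1→N2→N3→N6 = 12+9+12+6 = 39, so the finish is 39 weeks.
N5 finishes as early as 25 and must finish by 33.
Float = 39 − 31 = 8.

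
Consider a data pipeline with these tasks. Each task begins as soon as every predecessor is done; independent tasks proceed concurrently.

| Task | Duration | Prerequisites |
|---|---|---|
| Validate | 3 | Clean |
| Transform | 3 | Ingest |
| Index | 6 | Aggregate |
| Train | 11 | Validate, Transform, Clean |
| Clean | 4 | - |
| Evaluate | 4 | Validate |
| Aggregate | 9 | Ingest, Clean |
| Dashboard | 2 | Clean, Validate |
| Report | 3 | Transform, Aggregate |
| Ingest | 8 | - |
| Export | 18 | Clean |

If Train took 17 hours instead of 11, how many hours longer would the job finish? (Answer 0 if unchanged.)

5

As given, the longest chain is Ingest→Aggregate→Index = 8+9+6 = 23, so the finish is 23 hours.
Train is off the critical path — its longest chain is 22 hours, giving 1 of slack.
The binding chain switches to Ingest→Transform→Train = 8+3+17 = 28; finish 28 hours.
Change in finish: 28 − 23 = +5 hours.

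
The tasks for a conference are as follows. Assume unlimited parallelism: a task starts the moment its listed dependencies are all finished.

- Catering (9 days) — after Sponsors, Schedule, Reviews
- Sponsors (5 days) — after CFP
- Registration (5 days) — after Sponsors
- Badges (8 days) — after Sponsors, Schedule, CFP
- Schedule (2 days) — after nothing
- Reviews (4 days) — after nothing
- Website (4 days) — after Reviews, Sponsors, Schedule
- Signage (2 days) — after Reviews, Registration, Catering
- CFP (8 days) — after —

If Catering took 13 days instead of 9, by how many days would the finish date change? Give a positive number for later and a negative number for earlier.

4

The binding path is CFP→Sponsors→Catering→Signage = 8+5+9+2 = 24; finish at 24 days.
Catering lies on that path, so at 13 days the path becomes 28 days.
No other chain overtakes it, so the finish is 28 days.
Change in finish: 28 − 24 = +4 days.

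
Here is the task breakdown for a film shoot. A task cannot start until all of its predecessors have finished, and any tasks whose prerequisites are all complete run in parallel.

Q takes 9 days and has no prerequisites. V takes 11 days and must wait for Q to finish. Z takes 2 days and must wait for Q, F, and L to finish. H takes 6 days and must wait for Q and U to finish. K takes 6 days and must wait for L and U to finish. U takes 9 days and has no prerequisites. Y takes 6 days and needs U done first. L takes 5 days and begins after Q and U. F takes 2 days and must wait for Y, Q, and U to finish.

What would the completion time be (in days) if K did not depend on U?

20

With the dependency in place, U→L→K = 9+5+6 = 20 sets the finish at 20 days.
Dropping U→K doesn't change K's earliest start (14); another predecessor still binds.
After: U→L→K = 9+5+6 = 20 → 20 days.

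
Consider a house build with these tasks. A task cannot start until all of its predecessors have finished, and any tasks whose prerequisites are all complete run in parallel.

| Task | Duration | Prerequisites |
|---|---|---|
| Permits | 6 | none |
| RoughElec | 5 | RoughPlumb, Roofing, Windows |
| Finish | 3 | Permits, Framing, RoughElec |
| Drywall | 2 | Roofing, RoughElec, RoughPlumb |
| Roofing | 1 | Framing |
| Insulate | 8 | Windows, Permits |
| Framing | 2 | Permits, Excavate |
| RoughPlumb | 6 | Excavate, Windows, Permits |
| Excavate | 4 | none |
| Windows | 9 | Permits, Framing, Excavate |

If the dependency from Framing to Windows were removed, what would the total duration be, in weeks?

29

With the dependency in place, Permits→Framing→Windows→RoughPlumb→RoughElec→Finish = 6+2+9+6+5+3 = 31 sets the finish at 31 weeks.
Without Framing→Windows, Windows's earliest start moves from 8 to 6.
After: Permits→Windows→RoughPlumb→RoughElec→Finish = 6+9+6+5+3 = 29 → 29 weeks.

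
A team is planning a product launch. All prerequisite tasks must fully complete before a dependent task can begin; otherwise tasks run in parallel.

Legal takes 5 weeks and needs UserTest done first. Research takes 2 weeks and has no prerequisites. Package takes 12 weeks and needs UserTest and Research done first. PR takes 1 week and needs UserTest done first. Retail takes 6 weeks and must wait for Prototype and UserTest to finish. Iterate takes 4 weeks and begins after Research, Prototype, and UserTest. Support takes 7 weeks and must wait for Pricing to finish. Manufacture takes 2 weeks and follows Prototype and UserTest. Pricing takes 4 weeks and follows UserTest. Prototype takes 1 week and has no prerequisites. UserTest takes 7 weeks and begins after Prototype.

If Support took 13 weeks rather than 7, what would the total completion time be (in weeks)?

Actual critical path: Prototype→UserTest→Package = 1+7+12 = 20 ⇒ 20 weeks.
Support is off the critical path — its longest chain is 19 weeks, giving 1 of slack.
Now Prototype→UserTest→Pricing→Support = 1+7+4+13 = 25 is longest, so the finish becomes 25 weeks.

25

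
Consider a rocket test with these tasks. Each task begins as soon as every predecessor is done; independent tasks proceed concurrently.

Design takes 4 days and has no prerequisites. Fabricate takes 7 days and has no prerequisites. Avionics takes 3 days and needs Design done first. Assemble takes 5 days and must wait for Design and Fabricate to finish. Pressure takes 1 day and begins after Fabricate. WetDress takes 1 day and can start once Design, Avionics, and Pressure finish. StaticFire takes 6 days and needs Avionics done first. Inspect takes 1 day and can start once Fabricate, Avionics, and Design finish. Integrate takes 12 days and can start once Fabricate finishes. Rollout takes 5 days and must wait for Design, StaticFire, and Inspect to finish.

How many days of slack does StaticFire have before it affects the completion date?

Fabricate→Integrate = 7+12 = 19 sets the makespan at 19 days.
StaticFire finishes as early as 13 and must finish by 14.
Float = 19 − 18 = 1.

1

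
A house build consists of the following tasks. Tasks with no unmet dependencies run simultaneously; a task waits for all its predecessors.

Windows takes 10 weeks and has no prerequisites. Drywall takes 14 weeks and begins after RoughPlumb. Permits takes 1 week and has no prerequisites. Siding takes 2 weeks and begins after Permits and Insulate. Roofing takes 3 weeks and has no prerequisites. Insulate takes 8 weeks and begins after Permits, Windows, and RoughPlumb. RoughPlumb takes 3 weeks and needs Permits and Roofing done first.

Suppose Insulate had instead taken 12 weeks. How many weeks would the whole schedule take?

24

As given, the longest chain is Windows→Insulate→Siding = 10+8+2 = 20, so the finish is 20 weeks.
Since Insulate is critical, the +4 change carries straight to that chain (now 24 weeks).
That remains the longest chain; total 24 weeks.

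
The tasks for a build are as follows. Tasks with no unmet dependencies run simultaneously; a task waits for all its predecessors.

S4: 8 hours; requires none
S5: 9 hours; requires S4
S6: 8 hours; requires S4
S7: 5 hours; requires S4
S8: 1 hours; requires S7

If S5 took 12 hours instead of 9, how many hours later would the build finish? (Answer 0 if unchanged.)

Baseline: S4→S5 = 8+9 = 17 → 17 hours.
S5 lies on that path, so at 12 hours the path becomes 20 hours.
No other chain overtakes it, so the finish is 20 hours.
Change in finish: 20 − 17 = +3 hours.

3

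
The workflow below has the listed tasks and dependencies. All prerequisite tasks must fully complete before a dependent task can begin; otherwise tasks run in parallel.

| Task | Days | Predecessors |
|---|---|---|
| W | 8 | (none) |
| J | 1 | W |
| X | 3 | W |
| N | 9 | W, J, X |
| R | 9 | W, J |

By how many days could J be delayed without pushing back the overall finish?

2

Critical path: W→X→N = 8+3+9 = 20, so the finish is 20 days.
The longest chain containing J totals 18 days.
So J can slip 11 − 9 = 2 days.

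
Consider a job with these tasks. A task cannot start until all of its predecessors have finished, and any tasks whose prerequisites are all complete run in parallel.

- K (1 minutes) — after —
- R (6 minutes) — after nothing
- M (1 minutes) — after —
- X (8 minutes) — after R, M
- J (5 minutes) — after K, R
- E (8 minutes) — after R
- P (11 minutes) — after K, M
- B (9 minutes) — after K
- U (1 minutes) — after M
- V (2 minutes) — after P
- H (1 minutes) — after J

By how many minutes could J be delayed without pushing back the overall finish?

2

The longest chain is K→P→V = 1+11+2 = 14; overall finish 14 minutes.
J finishes as early as 11 and must finish by 13.
Slack of J = 8 − 6 = 2 minutes.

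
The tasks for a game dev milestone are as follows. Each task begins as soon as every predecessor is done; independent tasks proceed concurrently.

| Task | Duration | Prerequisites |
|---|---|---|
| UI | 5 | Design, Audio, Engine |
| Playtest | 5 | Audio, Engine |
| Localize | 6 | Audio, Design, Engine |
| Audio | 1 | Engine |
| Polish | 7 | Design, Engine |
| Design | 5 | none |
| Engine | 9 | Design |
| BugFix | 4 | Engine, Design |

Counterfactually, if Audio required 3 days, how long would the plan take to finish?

As given, the longest chain is Design→Engine→Audio→Localize = 5+9+1+6 = 21, so the finish is 21 days.
Audio lies on that path, so at 3 days the path becomes 23 days.
That remains the longest chain; total 23 days.

23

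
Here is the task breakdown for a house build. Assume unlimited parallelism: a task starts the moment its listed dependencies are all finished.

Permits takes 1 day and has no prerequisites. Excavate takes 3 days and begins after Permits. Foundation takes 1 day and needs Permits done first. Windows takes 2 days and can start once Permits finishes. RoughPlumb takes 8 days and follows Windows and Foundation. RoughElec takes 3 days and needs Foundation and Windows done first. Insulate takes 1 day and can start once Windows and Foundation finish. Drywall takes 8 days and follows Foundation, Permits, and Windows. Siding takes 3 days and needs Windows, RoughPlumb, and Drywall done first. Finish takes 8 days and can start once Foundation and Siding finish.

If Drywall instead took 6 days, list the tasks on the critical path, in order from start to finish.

Permits, Windows, RoughPlumb, Siding, Finish

Actual critical path: Permits→Windows→Drywall→Siding→Finish = 1+2+8+3+8 = 22 ⇒ 22 days.
Drywall is on the critical path; changing it to 6 makes that path 20 days.
Now Permits→Windows→RoughPlumb→Siding→Finish = 1+2+8+3+8 = 22 is longest, so the finish becomes 22 days.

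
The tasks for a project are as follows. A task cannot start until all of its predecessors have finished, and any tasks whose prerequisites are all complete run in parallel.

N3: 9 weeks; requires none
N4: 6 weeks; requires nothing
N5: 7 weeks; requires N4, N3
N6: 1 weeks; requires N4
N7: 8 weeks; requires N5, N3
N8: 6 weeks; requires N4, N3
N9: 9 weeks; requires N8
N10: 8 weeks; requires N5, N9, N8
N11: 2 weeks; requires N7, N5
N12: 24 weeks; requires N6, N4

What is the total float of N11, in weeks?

6

Critical path: N3→N8→N9→N10 = 9+6+9+8 = 32, so the finish is 32 weeks.
The longest chain containing N11 totals 26 weeks.
Slack of N11 = 30 − 24 = 6 weeks.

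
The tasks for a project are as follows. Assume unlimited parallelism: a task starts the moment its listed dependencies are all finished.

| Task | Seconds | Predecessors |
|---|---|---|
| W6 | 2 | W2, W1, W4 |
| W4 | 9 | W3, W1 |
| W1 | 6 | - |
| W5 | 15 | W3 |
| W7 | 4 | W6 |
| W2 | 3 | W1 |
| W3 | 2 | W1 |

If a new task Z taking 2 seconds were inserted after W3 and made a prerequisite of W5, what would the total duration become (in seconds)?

Originally the plan takes 23 seconds.
With Z inserted, W5 now waits for max(W3, Z).
New critical path: W1→W3→Z→W5 = 6+2+2+15 = 25 ⇒ 25 seconds.

25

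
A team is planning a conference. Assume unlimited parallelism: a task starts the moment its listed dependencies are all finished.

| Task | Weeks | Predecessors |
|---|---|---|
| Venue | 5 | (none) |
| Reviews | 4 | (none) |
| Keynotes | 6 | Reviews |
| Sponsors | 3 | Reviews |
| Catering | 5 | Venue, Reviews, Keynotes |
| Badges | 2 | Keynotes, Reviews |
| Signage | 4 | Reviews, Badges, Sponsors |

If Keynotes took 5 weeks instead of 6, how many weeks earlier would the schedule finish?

1

As given, the longest chain is Reviews→Keynotes→Badges→Signage = 4+6+2+4 = 16, so the finish is 16 weeks.
Keynotes is on the critical path; changing it to 5 makes that path 15 weeks.
No other chain overtakes it, so the finish is 15 weeks.
Change in finish: 15 − 16 = -1 weeks.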